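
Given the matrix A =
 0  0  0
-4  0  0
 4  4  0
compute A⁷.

[[0, 0, 0], [0, 0, 0], [0, 0, 0]]

A is strictly triangular, hence nilpotent: A³ = 0, so A⁷ = 0.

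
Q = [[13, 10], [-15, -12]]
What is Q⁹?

[[60073, 40390], [-60585, -40902]]

tr Q = 1 and det Q = -6, so the characteristic polynomial is λ² − (1)λ + (-6) with roots -2 and 3.
Eigenvectors give P = [[-2, -1], [3, 1]] with P⁻¹ = [[1, 1], [-3, -2]], and Q = P·diag(-2, 3)·P⁻¹.
Then Q⁹ = P·diag(-512, 19683)·P⁻¹ = [[1024, -19683], [-1536, 19683]] · [[1, 1], [-3, -2]] = [[60073, 40390], [-60585, -40902]].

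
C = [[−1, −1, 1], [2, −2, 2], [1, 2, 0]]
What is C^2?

[[0, 5, −3], [−4, 6, −2], [3, −5, 5]]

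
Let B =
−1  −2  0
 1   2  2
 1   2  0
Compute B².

[[−1, −2, −4], [3, 6, 4], [1, 2, 4]]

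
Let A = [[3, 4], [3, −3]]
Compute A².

[[21, 0], [0, 21]]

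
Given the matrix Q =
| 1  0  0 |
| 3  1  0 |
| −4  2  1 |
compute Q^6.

Q = I + N where N = [[0, 0, 0], [3, 0, 0], [−4, 2, 0]] is strictly lower-triangular, so N^3 = 0.
(I + N)^6 = I + 6·N + 15·N^2 = [[1, 0, 0], [18, 1, 0], [66, 12, 1]].

[[1, 0, 0], [18, 1, 0], [66, 12, 1]]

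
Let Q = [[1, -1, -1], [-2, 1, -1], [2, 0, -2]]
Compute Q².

[[1, -2, 2], [-6, 3, 3], [-2, -2, 2]]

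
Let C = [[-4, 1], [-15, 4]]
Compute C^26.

C² = I (check: tr C = 0 and det C = -1), so C^26 = I since 26 is even.

[[1, 0], [0, 1]]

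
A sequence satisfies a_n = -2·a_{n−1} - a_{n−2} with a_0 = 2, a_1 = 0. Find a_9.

With companion matrix A = [[-2, -1], [1, 0]], [a_n, a_{n−1}]ᵀ = A·[a_{n−1}, a_{n−2}]ᵀ, so [a_9, a_8]ᵀ = A⁸·[a_1, a_0]ᵀ.
A⁸ = [[9, 8], [-8, -7]], giving [a_9, a_8]ᵀ = [[16], [-14]].

16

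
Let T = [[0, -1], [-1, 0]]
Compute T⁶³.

[[0, -1], [-1, 0]]

T² = I (check: tr T = 0 and det T = -1), so T⁶³ = T since 63 is odd.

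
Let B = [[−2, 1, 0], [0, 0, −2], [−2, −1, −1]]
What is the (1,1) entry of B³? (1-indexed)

−4

B² = [[4, −2, −2], [4, 2, 2], [6, −1, 3]]
B³ = [[−4, 6, 6], [−12, 2, −6], [−18, 3, −1]]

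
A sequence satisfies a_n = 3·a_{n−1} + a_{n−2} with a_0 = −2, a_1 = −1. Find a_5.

−175

With companion matrix T = [[3, 1], [1, 0]], [a_n, a_{n−1}]ᵀ = T·[a_{n−1}, a_{n−2}]ᵀ, so [a_5, a_4]ᵀ = T⁴·[a_1, a_0]ᵀ.
T⁴ = [[109, 33], [33, 10]], giving [a_5, a_4]ᵀ = [[−175], [−53]].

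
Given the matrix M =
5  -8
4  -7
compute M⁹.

[[19685, -39368], [19684, -39367]]

tr M = -2 and det M = -3, so the characteristic polynomial is λ² − (-2)λ + (-3) with roots 1 and -3.
Eigenvectors give P = [[2, 1], [1, 1]] with P⁻¹ = [[1, -1], [-1, 2]], and M = P·diag(1, -3)·P⁻¹.
Then M⁹ = P·diag(1, -19683)·P⁻¹ = [[2, -19683], [1, -19683]] · [[1, -1], [-1, 2]] = [[19685, -39368], [19684, -39367]].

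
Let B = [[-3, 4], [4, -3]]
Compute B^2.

[[25, -24], [-24, 25]]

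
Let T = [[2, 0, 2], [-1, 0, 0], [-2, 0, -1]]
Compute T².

[[0, 0, 2], [-2, 0, -2], [-2, 0, -3]]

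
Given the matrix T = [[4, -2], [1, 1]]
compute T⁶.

[[1394, -1330], [665, -601]]

tr T = 5 and det T = 6, so the characteristic polynomial is λ² − (5)λ + (6) with roots 3 and 2.
Eigenvectors give P = [[2, 1], [1, 1]] with P⁻¹ = [[1, -1], [-1, 2]], and T = P·diag(3, 2)·P⁻¹.
Then T⁶ = P·diag(729, 64)·P⁻¹ = [[1458, 64], [729, 64]] · [[1, -1], [-1, 2]] = [[1394, -1330], [665, -601]].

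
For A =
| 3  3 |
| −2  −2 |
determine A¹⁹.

A² = A (a projection; rank 1, trace 1), so A¹⁹ = A.

[[3, 3], [−2, −2]]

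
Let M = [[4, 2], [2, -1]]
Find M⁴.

M² = [[20, 6], [6, 5]]
M³ = [[92, 34], [34, 7]]
M⁴ = [[436, 150], [150, 61]]

[[436, 150], [150, 61]]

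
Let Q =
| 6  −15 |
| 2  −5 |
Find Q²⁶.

Q² = Q (a projection; rank 1, trace 1), so Q²⁶ = Q.

[[6, −15], [2, −5]]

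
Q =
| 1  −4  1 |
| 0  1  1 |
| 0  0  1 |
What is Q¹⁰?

Q = I + N where N = [[0, −4, 1], [0, 0, 1], [0, 0, 0]] is strictly upper-triangular, so N³ = 0.
(I + N)¹⁰ = I + 10·N + 45·N² = [[1, −40, −170], [0, 1, 10], [0, 0, 1]].

[[1, −40, −170], [0, 1, 10], [0, 0, 1]]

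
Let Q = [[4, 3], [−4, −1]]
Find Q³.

Q² = [[4, 9], [−12, −11]]
Q³ = [[−20, 3], [−4, −25]]

[[−20, 3], [−4, −25]]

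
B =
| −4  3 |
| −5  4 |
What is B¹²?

[[1, 0], [0, 1]]

B² = I (check: tr B = 0 and det B = −1), so B¹² = I since 12 is even.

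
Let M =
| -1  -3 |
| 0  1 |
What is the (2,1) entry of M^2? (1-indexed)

0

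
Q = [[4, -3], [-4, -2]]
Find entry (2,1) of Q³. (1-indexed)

-96

Q² = [[28, -6], [-8, 16]]
Q³ = [[136, -72], [-96, -8]]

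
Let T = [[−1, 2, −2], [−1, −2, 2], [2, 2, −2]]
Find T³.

[[35, 30, −30], [−25, −10, 10], [20, 0, 0]]

T² = [[−5, −10, 10], [7, 6, −6], [−8, −4, 4]]
T³ = [[35, 30, −30], [−25, −10, 10], [20, 0, 0]]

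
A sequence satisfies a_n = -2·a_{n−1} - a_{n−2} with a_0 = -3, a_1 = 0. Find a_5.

-12

With companion matrix M = [[-2, -1], [1, 0]], [a_n, a_{n−1}]ᵀ = M·[a_{n−1}, a_{n−2}]ᵀ, so [a_5, a_4]ᵀ = M^4·[a_1, a_0]ᵀ.
M^4 = [[5, 4], [-4, -3]], giving [a_5, a_4]ᵀ = [[-12], [9]].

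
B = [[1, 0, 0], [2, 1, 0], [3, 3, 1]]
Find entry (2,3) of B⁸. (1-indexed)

B = I + N where N = [[0, 0, 0], [2, 0, 0], [3, 3, 0]] is strictly lower-triangular, so N³ = 0.
(I + N)⁸ = I + 8·N + 28·N² = [[1, 0, 0], [16, 1, 0], [192, 24, 1]].

0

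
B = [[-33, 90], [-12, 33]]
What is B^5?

tr B = 0 and det B = -9, so the characteristic polynomial is λ² − (0)λ + (-9) with roots 3 and -3.
Eigenvectors give P = [[-5, 3], [-2, 1]] with P⁻¹ = [[1, -3], [2, -5]], and B = P·diag(3, -3)·P⁻¹.
Then B^5 = P·diag(243, -243)·P⁻¹ = [[-1215, -729], [-486, -243]] · [[1, -3], [2, -5]] = [[-2673, 7290], [-972, 2673]].

[[-2673, 7290], [-972, 2673]]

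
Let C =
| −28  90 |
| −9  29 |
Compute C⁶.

[[−566, 1890], [−189, 631]]

tr C = 1 and det C = −2, so the characteristic polynomial is λ² − (1)λ + (−2) with roots 2 and −1.
Eigenvectors give P = [[3, 10], [1, 3]] with P⁻¹ = [[−3, 10], [1, −3]], and C = P·diag(2, −1)·P⁻¹.
Then C⁶ = P·diag(64, 1)·P⁻¹ = [[192, 10], [64, 3]] · [[−3, 10], [1, −3]] = [[−566, 1890], [−189, 631]].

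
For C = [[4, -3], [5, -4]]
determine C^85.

[[4, -3], [5, -4]]

C² = I (check: tr C = 0 and det C = -1), so C^85 = C since 85 is odd.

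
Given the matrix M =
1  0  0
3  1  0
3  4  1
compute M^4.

[[1, 0, 0], [12, 1, 0], [84, 16, 1]]

M = I + N where N = [[0, 0, 0], [3, 0, 0], [3, 4, 0]] is strictly lower-triangular, so N^3 = 0.
(I + N)^4 = I + 4·N + 6·N^2 = [[1, 0, 0], [12, 1, 0], [84, 16, 1]].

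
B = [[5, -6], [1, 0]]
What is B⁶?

[[2059, -3990], [665, -1266]]

tr B = 5 and det B = 6, so the characteristic polynomial is λ² − (5)λ + (6) with roots 3 and 2.
Eigenvectors give P = [[3, -2], [1, -1]] with P⁻¹ = [[1, -2], [1, -3]], and B = P·diag(3, 2)·P⁻¹.
Then B⁶ = P·diag(729, 64)·P⁻¹ = [[2187, -128], [729, -64]] · [[1, -2], [1, -3]] = [[2059, -3990], [665, -1266]].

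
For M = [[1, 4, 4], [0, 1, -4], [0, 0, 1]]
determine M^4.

[[1, 16, -80], [0, 1, -16], [0, 0, 1]]

M = I + N where N = [[0, 4, 4], [0, 0, -4], [0, 0, 0]] is strictly upper-triangular, so N^3 = 0.
(I + N)^4 = I + 4·N + 6·N^2 = [[1, 16, -80], [0, 1, -16], [0, 0, 1]].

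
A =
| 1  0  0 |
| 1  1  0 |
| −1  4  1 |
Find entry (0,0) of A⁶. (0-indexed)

A = I + N where N = [[0, 0, 0], [1, 0, 0], [−1, 4, 0]] is strictly lower-triangular, so N³ = 0.
(I + N)⁶ = I + 6·N + 15·N² = [[1, 0, 0], [6, 1, 0], [54, 24, 1]].

1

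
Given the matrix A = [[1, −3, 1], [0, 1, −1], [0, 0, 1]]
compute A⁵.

[[1, −15, 35], [0, 1, −5], [0, 0, 1]]

A = I + N where N = [[0, −3, 1], [0, 0, −1], [0, 0, 0]] is strictly upper-triangular, so N³ = 0.
(I + N)⁵ = I + 5·N + 10·N² = [[1, −15, 35], [0, 1, −5], [0, 0, 1]].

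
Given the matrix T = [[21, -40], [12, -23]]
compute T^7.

tr T = -2 and det T = -3, so the characteristic polynomial is λ² − (-2)λ + (-3) with roots 1 and -3.
Eigenvectors give P = [[2, 5], [1, 3]] with P⁻¹ = [[3, -5], [-1, 2]], and T = P·diag(1, -3)·P⁻¹.
Then T^7 = P·diag(1, -2187)·P⁻¹ = [[2, -10935], [1, -6561]] · [[3, -5], [-1, 2]] = [[10941, -21880], [6564, -13127]].

[[10941, -21880], [6564, -13127]]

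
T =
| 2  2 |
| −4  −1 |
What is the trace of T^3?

−17

T^2 = [[−4, 2], [−4, −7]]
T^3 = [[−16, −10], [20, −1]]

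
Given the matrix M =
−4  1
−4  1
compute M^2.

[[12, −3], [12, −3]]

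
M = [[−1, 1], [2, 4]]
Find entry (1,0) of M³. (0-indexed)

30

M² = [[3, 3], [6, 18]]
M³ = [[3, 15], [30, 78]]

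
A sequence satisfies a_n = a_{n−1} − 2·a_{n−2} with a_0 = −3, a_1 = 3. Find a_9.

−69

With companion matrix Q = [[1, −2], [1, 0]], [a_n, a_{n−1}]ᵀ = Q·[a_{n−1}, a_{n−2}]ᵀ, so [a_9, a_8]ᵀ = Q⁸·[a_1, a_0]ᵀ.
Q⁸ = [[−17, 6], [−3, −14]], giving [a_9, a_8]ᵀ = [[−69], [33]].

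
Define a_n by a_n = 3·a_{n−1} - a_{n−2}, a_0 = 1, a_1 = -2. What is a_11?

With companion matrix T = [[3, -1], [1, 0]], [a_n, a_{n−1}]ᵀ = T·[a_{n−1}, a_{n−2}]ᵀ, so [a_11, a_10]ᵀ = T¹⁰·[a_1, a_0]ᵀ.
T¹⁰ = [[17711, -6765], [6765, -2584]], giving [a_11, a_10]ᵀ = [[-42187], [-16114]].

-42187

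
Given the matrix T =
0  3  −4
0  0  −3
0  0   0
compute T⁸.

T is strictly triangular, hence nilpotent: T³ = 0, so T⁸ = 0.

[[0, 0, 0], [0, 0, 0], [0, 0, 0]]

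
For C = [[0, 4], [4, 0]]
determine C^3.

C^2 = [[16, 0], [0, 16]]
C^3 = [[0, 64], [64, 0]]

[[0, 64], [64, 0]]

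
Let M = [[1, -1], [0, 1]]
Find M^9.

[[1, -9], [0, 1]]

M = I + N where N = [[0, -1], [0, 0]] is strictly upper-triangular, so N^2 = 0.
(I + N)^9 = I + 9·N = [[1, -9], [0, 1]].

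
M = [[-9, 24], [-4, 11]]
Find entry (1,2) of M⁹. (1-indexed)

tr M = 2 and det M = -3, so the characteristic polynomial is λ² − (2)λ + (-3) with roots 3 and -1.
Eigenvectors give P = [[2, -3], [1, -1]] with P⁻¹ = [[-1, 3], [-1, 2]], and M = P·diag(3, -1)·P⁻¹.
Then M⁹ = P·diag(19683, -1)·P⁻¹ = [[39366, 3], [19683, 1]] · [[-1, 3], [-1, 2]] = [[-39369, 118104], [-19684, 59051]].

118104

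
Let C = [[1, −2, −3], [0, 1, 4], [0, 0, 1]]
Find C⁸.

C = I + N where N = [[0, −2, −3], [0, 0, 4], [0, 0, 0]] is strictly upper-triangular, so N³ = 0.
(I + N)⁸ = I + 8·N + 28·N² = [[1, −16, −248], [0, 1, 32], [0, 0, 1]].

[[1, −16, −248], [0, 1, 32], [0, 0, 1]]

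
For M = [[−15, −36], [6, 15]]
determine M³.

[[−135, −324], [54, 135]]

tr M = 0 and det M = −9, so the characteristic polynomial is λ² − (0)λ + (−9) with roots −3 and 3.
Eigenvectors give P = [[−3, 2], [1, −1]] with P⁻¹ = [[−1, −2], [−1, −3]], and M = P·diag(−3, 3)·P⁻¹.
Then M³ = P·diag(−27, 27)·P⁻¹ = [[81, 54], [−27, −27]] · [[−1, −2], [−1, −3]] = [[−135, −324], [54, 135]].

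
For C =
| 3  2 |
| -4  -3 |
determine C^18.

C² = I (check: tr C = 0 and det C = -1), so C^18 = I since 18 is even.

[[1, 0], [0, 1]]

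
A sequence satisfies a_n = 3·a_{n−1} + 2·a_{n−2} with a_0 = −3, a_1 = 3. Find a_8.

8259

With companion matrix T = [[3, 2], [1, 0]], [a_n, a_{n−1}]ᵀ = T·[a_{n−1}, a_{n−2}]ᵀ, so [a_8, a_7]ᵀ = T^7·[a_1, a_0]ᵀ.
T^7 = [[6279, 3526], [1763, 990]], giving [a_8, a_7]ᵀ = [[8259], [2319]].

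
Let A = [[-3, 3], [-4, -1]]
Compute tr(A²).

-14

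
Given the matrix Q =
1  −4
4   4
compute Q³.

[[−95, −20], [20, −80]]

Q² = [[−15, −20], [20, 0]]
Q³ = [[−95, −20], [20, −80]]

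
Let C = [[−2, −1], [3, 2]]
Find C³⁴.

[[1, 0], [0, 1]]

C² = I (check: tr C = 0 and det C = −1), so C³⁴ = I since 34 is even.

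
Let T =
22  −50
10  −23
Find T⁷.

[[9388, −23150], [4630, −11447]]

tr T = −1 and det T = −6, so the characteristic polynomial is λ² − (−1)λ + (−6) with roots −3 and 2.
Eigenvectors give P = [[−2, −5], [−1, −2]] with P⁻¹ = [[2, −5], [−1, 2]], and T = P·diag(−3, 2)·P⁻¹.
Then T⁷ = P·diag(−2187, 128)·P⁻¹ = [[4374, −640], [2187, −256]] · [[2, −5], [−1, 2]] = [[9388, −23150], [4630, −11447]].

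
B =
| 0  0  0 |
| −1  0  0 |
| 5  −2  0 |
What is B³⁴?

[[0, 0, 0], [0, 0, 0], [0, 0, 0]]

B is strictly triangular, hence nilpotent: B³ = 0, so B³⁴ = 0.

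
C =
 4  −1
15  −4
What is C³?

C² = I (check: tr C = 0 and det C = −1), so C³ = C since 3 is odd.

[[4, −1], [15, −4]]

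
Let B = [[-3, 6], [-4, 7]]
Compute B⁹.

[[-39363, 59046], [-39364, 59047]]

tr B = 4 and det B = 3, so the characteristic polynomial is λ² − (4)λ + (3) with roots 3 and 1.
Eigenvectors give P = [[1, 3], [1, 2]] with P⁻¹ = [[-2, 3], [1, -1]], and B = P·diag(3, 1)·P⁻¹.
Then B⁹ = P·diag(19683, 1)·P⁻¹ = [[19683, 3], [19683, 2]] · [[-2, 3], [1, -1]] = [[-39363, 59046], [-39364, 59047]].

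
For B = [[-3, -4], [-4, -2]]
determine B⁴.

B² = [[25, 20], [20, 20]]
B³ = [[-155, -140], [-140, -120]]
B⁴ = [[1025, 900], [900, 800]]

[[1025, 900], [900, 800]]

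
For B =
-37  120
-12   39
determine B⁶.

[[-6551, 21840], [-2184, 7281]]

tr B = 2 and det B = -3, so the characteristic polynomial is λ² − (2)λ + (-3) with roots 3 and -1.
Eigenvectors give P = [[-3, 10], [-1, 3]] with P⁻¹ = [[3, -10], [1, -3]], and B = P·diag(3, -1)·P⁻¹.
Then B⁶ = P·diag(729, 1)·P⁻¹ = [[-2187, 10], [-729, 3]] · [[3, -10], [1, -3]] = [[-6551, 21840], [-2184, 7281]].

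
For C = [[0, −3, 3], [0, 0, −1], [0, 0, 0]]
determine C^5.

[[0, 0, 0], [0, 0, 0], [0, 0, 0]]

C is strictly triangular, hence nilpotent: C^3 = 0, so C^5 = 0.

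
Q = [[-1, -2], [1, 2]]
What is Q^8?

Q² = Q (a projection; rank 1, trace 1), so Q^8 = Q.

[[-1, -2], [1, 2]]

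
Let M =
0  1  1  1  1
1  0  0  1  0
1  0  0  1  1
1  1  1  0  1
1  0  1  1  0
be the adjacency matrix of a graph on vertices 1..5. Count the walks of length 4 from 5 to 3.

24

The number of length-4 walks from vertex 5 to vertex 3 is entry (5,3) of M⁴, where M is the adjacency matrix.
M² = [[4, 1, 2, 3, 2], [1, 2, 2, 1, 2], [2, 2, 3, 2, 2], [3, 1, 2, 4, 2], [2, 2, 2, 2, 3]]
M³ = [[8, 7, 9, 9, 9], [7, 2, 4, 7, 4], [9, 4, 6, 9, 7], [9, 7, 9, 8, 9], [9, 4, 7, 9, 6]]
M⁴ = [[34, 17, 26, 33, 26], [17, 14, 18, 17, 18], [26, 18, 25, 26, 24], [33, 17, 26, 34, 26], [26, 18, 24, 26, 25]]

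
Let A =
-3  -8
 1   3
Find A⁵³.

[[-3, -8], [1, 3]]

A² = I (check: tr A = 0 and det A = -1), so A⁵³ = A since 53 is odd.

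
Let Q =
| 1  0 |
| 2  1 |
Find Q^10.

[[1, 0], [20, 1]]

Q = I + N where N = [[0, 0], [2, 0]] is strictly lower-triangular, so N^2 = 0.
(I + N)^10 = I + 10·N = [[1, 0], [20, 1]].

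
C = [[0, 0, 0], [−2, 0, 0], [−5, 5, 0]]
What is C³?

C is strictly triangular, hence nilpotent: C³ = 0, so C³ = 0.

[[0, 0, 0], [0, 0, 0], [0, 0, 0]]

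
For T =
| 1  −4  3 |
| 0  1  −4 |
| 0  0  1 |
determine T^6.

[[1, −24, 258], [0, 1, −24], [0, 0, 1]]

T = I + N where N = [[0, −4, 3], [0, 0, −4], [0, 0, 0]] is strictly upper-triangular, so N^3 = 0.
(I + N)^6 = I + 6·N + 15·N^2 = [[1, −24, 258], [0, 1, −24], [0, 0, 1]].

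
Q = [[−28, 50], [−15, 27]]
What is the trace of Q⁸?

tr Q = −1 and det Q = −6, so the characteristic polynomial is λ² − (−1)λ + (−6) with roots −3 and 2.
Eigenvectors give P = [[2, −5], [1, −3]] with P⁻¹ = [[3, −5], [1, −2]], and Q = P·diag(−3, 2)·P⁻¹.
Then Q⁸ = P·diag(6561, 256)·P⁻¹ = [[13122, −1280], [6561, −768]] · [[3, −5], [1, −2]] = [[38086, −63050], [18915, −31269]].

6817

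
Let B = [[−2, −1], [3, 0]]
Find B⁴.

[[−11, −4], [12, −3]]

B² = [[1, 2], [−6, −3]]
B³ = [[4, −1], [3, 6]]
B⁴ = [[−11, −4], [12, −3]]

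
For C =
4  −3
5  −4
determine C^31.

C² = I (check: tr C = 0 and det C = −1), so C^31 = C since 31 is odd.

[[4, −3], [5, −4]]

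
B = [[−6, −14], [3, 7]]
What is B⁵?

[[−6, −14], [3, 7]]

B² = B (a projection; rank 1, trace 1), so B⁵ = B.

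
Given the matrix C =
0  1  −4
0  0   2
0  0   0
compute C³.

[[0, 0, 0], [0, 0, 0], [0, 0, 0]]

C is strictly triangular, hence nilpotent: C³ = 0, so C³ = 0.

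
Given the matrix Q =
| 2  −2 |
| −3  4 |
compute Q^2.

[[10, −12], [−18, 22]]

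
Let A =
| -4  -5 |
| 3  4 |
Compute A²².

[[1, 0], [0, 1]]

A² = I (check: tr A = 0 and det A = -1), so A²² = I since 22 is even.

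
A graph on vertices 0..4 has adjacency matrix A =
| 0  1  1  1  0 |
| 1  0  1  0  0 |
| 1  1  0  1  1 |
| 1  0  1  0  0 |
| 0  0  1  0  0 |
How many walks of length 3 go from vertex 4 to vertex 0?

The number of length-3 walks from vertex 4 to vertex 0 is entry (4,0) of A^3, where A is the adjacency matrix.
A^2 = [[3, 1, 2, 1, 1], [1, 2, 1, 2, 1], [2, 1, 4, 1, 0], [1, 2, 1, 2, 1], [1, 1, 0, 1, 1]]
A^3 = [[4, 5, 6, 5, 2], [5, 2, 6, 2, 1], [6, 6, 4, 6, 4], [5, 2, 6, 2, 1], [2, 1, 4, 1, 0]]

2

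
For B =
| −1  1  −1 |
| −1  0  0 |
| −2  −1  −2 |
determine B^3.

B^2 = [[2, 0, 3], [1, −1, 1], [7, 0, 6]]
B^3 = [[−8, −1, −8], [−2, 0, −3], [−19, 1, −19]]

[[−8, −1, −8], [−2, 0, −3], [−19, 1, −19]]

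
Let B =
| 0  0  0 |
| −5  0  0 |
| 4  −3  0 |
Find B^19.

B is strictly triangular, hence nilpotent: B^3 = 0, so B^19 = 0.

[[0, 0, 0], [0, 0, 0], [0, 0, 0]]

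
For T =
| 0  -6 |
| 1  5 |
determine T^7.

tr T = 5 and det T = 6, so the characteristic polynomial is λ² − (5)λ + (6) with roots 2 and 3.
Eigenvectors give P = [[-3, -2], [1, 1]] with P⁻¹ = [[-1, -2], [1, 3]], and T = P·diag(2, 3)·P⁻¹.
Then T^7 = P·diag(128, 2187)·P⁻¹ = [[-384, -4374], [128, 2187]] · [[-1, -2], [1, 3]] = [[-3990, -12354], [2059, 6305]].

[[-3990, -12354], [2059, 6305]]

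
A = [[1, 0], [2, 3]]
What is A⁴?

[[1, 0], [80, 81]]

tr A = 4 and det A = 3, so the characteristic polynomial is λ² − (4)λ + (3) with roots 1 and 3.
Eigenvectors give P = [[-1, 0], [1, 1]] with P⁻¹ = [[-1, 0], [1, 1]], and A = P·diag(1, 3)·P⁻¹.
Then A⁴ = P·diag(1, 81)·P⁻¹ = [[-1, 0], [1, 81]] · [[-1, 0], [1, 1]] = [[1, 0], [80, 81]].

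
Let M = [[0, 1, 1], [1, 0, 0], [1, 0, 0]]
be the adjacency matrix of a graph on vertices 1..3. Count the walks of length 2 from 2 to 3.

1

The number of length-2 walks from vertex 2 to vertex 3 is entry (2,3) of M², where M is the adjacency matrix.
M² = [[2, 0, 0], [0, 1, 1], [0, 1, 1]]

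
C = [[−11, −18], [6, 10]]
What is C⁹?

tr C = −1 and det C = −2, so the characteristic polynomial is λ² − (−1)λ + (−2) with roots −2 and 1.
Eigenvectors give P = [[2, −3], [−1, 2]] with P⁻¹ = [[2, 3], [1, 2]], and C = P·diag(−2, 1)·P⁻¹.
Then C⁹ = P·diag(−512, 1)·P⁻¹ = [[−1024, −3], [512, 2]] · [[2, 3], [1, 2]] = [[−2051, −3078], [1026, 1540]].

[[−2051, −3078], [1026, 1540]]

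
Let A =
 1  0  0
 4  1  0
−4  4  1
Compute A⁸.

A = I + N where N = [[0, 0, 0], [4, 0, 0], [−4, 4, 0]] is strictly lower-triangular, so N³ = 0.
(I + N)⁸ = I + 8·N + 28·N² = [[1, 0, 0], [32, 1, 0], [416, 32, 1]].

[[1, 0, 0], [32, 1, 0], [416, 32, 1]]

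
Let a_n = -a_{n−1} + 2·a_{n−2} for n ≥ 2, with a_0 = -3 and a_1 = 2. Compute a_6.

-108

With companion matrix A = [[-1, 2], [1, 0]], [a_n, a_{n−1}]ᵀ = A·[a_{n−1}, a_{n−2}]ᵀ, so [a_6, a_5]ᵀ = A^5·[a_1, a_0]ᵀ.
A^5 = [[-21, 22], [11, -10]], giving [a_6, a_5]ᵀ = [[-108], [52]].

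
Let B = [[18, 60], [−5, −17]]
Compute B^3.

tr B = 1 and det B = −6, so the characteristic polynomial is λ² − (1)λ + (−6) with roots −2 and 3.
Eigenvectors give P = [[−3, 4], [1, −1]] with P⁻¹ = [[1, 4], [1, 3]], and B = P·diag(−2, 3)·P⁻¹.
Then B^3 = P·diag(−8, 27)·P⁻¹ = [[24, 108], [−8, −27]] · [[1, 4], [1, 3]] = [[132, 420], [−35, −113]].

[[132, 420], [−35, −113]]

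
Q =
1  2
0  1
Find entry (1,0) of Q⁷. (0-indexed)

Q = I + N where N = [[0, 2], [0, 0]] is strictly upper-triangular, so N² = 0.
(I + N)⁷ = I + 7·N = [[1, 14], [0, 1]].

0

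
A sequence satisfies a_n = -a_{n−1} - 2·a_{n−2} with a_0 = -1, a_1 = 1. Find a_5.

With companion matrix M = [[-1, -2], [1, 0]], [a_n, a_{n−1}]ᵀ = M·[a_{n−1}, a_{n−2}]ᵀ, so [a_5, a_4]ᵀ = M⁴·[a_1, a_0]ᵀ.
M⁴ = [[-1, -6], [3, 2]], giving [a_5, a_4]ᵀ = [[5], [1]].

5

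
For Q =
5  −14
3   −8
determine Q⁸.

[[−1529, 3570], [−765, 1786]]

tr Q = −3 and det Q = 2, so the characteristic polynomial is λ² − (−3)λ + (2) with roots −1 and −2.
Eigenvectors give P = [[7, 2], [3, 1]] with P⁻¹ = [[1, −2], [−3, 7]], and Q = P·diag(−1, −2)·P⁻¹.
Then Q⁸ = P·diag(1, 256)·P⁻¹ = [[7, 512], [3, 256]] · [[1, −2], [−3, 7]] = [[−1529, 3570], [−765, 1786]].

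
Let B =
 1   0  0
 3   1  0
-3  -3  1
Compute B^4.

B = I + N where N = [[0, 0, 0], [3, 0, 0], [-3, -3, 0]] is strictly lower-triangular, so N^3 = 0.
(I + N)^4 = I + 4·N + 6·N^2 = [[1, 0, 0], [12, 1, 0], [-66, -12, 1]].

[[1, 0, 0], [12, 1, 0], [-66, -12, 1]]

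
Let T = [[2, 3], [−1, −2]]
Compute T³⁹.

T² = I (check: tr T = 0 and det T = −1), so T³⁹ = T since 39 is odd.

[[2, 3], [−1, −2]]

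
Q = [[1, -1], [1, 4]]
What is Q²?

[[0, -5], [5, 15]]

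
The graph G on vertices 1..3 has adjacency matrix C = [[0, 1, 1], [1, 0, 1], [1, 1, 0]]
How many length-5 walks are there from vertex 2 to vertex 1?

The number of length-5 walks from vertex 2 to vertex 1 is entry (2,1) of C⁵, where C is the adjacency matrix.
C² = [[2, 1, 1], [1, 2, 1], [1, 1, 2]]
C³ = [[2, 3, 3], [3, 2, 3], [3, 3, 2]]
C⁴ = [[6, 5, 5], [5, 6, 5], [5, 5, 6]]
C⁵ = [[10, 11, 11], [11, 10, 11], [11, 11, 10]]

11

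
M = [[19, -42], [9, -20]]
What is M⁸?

tr M = -1 and det M = -2, so the characteristic polynomial is λ² − (-1)λ + (-2) with roots 1 and -2.
Eigenvectors give P = [[-7, 2], [-3, 1]] with P⁻¹ = [[-1, 2], [-3, 7]], and M = P·diag(1, -2)·P⁻¹.
Then M⁸ = P·diag(1, 256)·P⁻¹ = [[-7, 512], [-3, 256]] · [[-1, 2], [-3, 7]] = [[-1529, 3570], [-765, 1786]].

[[-1529, 3570], [-765, 1786]]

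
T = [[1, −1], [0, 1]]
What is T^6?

[[1, −6], [0, 1]]

T = I + N where N = [[0, −1], [0, 0]] is strictly upper-triangular, so N^2 = 0.
(I + N)^6 = I + 6·N = [[1, −6], [0, 1]].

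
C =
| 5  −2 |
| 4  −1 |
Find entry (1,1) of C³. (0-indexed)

−25

tr C = 4 and det C = 3, so the characteristic polynomial is λ² − (4)λ + (3) with roots 3 and 1.
Eigenvectors give P = [[1, 1], [1, 2]] with P⁻¹ = [[2, −1], [−1, 1]], and C = P·diag(3, 1)·P⁻¹.
Then C³ = P·diag(27, 1)·P⁻¹ = [[27, 1], [27, 2]] · [[2, −1], [−1, 1]] = [[53, −26], [52, −25]].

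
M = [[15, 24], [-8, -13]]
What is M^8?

[[26241, 39360], [-13120, -19679]]

tr M = 2 and det M = -3, so the characteristic polynomial is λ² − (2)λ + (-3) with roots 3 and -1.
Eigenvectors give P = [[-2, -3], [1, 2]] with P⁻¹ = [[-2, -3], [1, 2]], and M = P·diag(3, -1)·P⁻¹.
Then M^8 = P·diag(6561, 1)·P⁻¹ = [[-13122, -3], [6561, 2]] · [[-2, -3], [1, 2]] = [[26241, 39360], [-13120, -19679]].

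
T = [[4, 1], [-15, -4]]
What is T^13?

[[4, 1], [-15, -4]]

T² = I (check: tr T = 0 and det T = -1), so T^13 = T since 13 is odd.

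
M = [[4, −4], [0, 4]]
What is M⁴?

M² = [[16, −32], [0, 16]]
M³ = [[64, −192], [0, 64]]
M⁴ = [[256, −1024], [0, 256]]

[[256, −1024], [0, 256]]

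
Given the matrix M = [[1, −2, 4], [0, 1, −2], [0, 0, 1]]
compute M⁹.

M = I + N where N = [[0, −2, 4], [0, 0, −2], [0, 0, 0]] is strictly upper-triangular, so N³ = 0.
(I + N)⁹ = I + 9·N + 36·N² = [[1, −18, 180], [0, 1, −18], [0, 0, 1]].

[[1, −18, 180], [0, 1, −18], [0, 0, 1]]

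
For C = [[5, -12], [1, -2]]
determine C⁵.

[[125, -372], [31, -92]]

tr C = 3 and det C = 2, so the characteristic polynomial is λ² − (3)λ + (2) with roots 1 and 2.
Eigenvectors give P = [[-3, -4], [-1, -1]] with P⁻¹ = [[1, -4], [-1, 3]], and C = P·diag(1, 2)·P⁻¹.
Then C⁵ = P·diag(1, 32)·P⁻¹ = [[-3, -128], [-1, -32]] · [[1, -4], [-1, 3]] = [[125, -372], [31, -92]].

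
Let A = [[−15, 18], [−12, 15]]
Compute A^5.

[[−1215, 1458], [−972, 1215]]

tr A = 0 and det A = −9, so the characteristic polynomial is λ² − (0)λ + (−9) with roots 3 and −3.
Eigenvectors give P = [[−1, −3], [−1, −2]] with P⁻¹ = [[2, −3], [−1, 1]], and A = P·diag(3, −3)·P⁻¹.
Then A^5 = P·diag(243, −243)·P⁻¹ = [[−243, 729], [−243, 486]] · [[2, −3], [−1, 1]] = [[−1215, 1458], [−972, 1215]].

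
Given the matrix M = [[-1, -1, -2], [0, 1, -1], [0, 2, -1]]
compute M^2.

[[1, -4, 5], [0, -1, 0], [0, 0, -1]]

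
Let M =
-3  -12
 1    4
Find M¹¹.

M² = M (a projection; rank 1, trace 1), so M¹¹ = M.

[[-3, -12], [1, 4]]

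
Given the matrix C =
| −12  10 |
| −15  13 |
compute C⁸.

tr C = 1 and det C = −6, so the characteristic polynomial is λ² − (1)λ + (−6) with roots −2 and 3.
Eigenvectors give P = [[1, −2], [1, −3]] with P⁻¹ = [[3, −2], [1, −1]], and C = P·diag(−2, 3)·P⁻¹.
Then C⁸ = P·diag(256, 6561)·P⁻¹ = [[256, −13122], [256, −19683]] · [[3, −2], [1, −1]] = [[−12354, 12610], [−18915, 19171]].

[[−12354, 12610], [−18915, 19171]]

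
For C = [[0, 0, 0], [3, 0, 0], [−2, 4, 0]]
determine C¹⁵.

[[0, 0, 0], [0, 0, 0], [0, 0, 0]]

C is strictly triangular, hence nilpotent: C³ = 0, so C¹⁵ = 0.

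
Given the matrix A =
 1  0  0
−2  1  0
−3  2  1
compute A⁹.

A = I + N where N = [[0, 0, 0], [−2, 0, 0], [−3, 2, 0]] is strictly lower-triangular, so N³ = 0.
(I + N)⁹ = I + 9·N + 36·N² = [[1, 0, 0], [−18, 1, 0], [−171, 18, 1]].

[[1, 0, 0], [−18, 1, 0], [−171, 18, 1]]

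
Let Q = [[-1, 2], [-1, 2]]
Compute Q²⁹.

Q² = Q (a projection; rank 1, trace 1), so Q²⁹ = Q.

[[-1, 2], [-1, 2]]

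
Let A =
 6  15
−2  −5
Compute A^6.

A² = A (a projection; rank 1, trace 1), so A^6 = A.

[[6, 15], [−2, −5]]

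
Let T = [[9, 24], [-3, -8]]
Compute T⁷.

T² = T (a projection; rank 1, trace 1), so T⁷ = T.

[[9, 24], [-3, -8]]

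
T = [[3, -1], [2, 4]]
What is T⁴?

T² = [[7, -7], [14, 14]]
T³ = [[7, -35], [70, 42]]
T⁴ = [[-49, -147], [294, 98]]

[[-49, -147], [294, 98]]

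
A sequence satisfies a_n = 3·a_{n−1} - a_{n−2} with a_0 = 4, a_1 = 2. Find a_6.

68

With companion matrix C = [[3, -1], [1, 0]], [a_n, a_{n−1}]ᵀ = C·[a_{n−1}, a_{n−2}]ᵀ, so [a_6, a_5]ᵀ = C⁵·[a_1, a_0]ᵀ.
C⁵ = [[144, -55], [55, -21]], giving [a_6, a_5]ᵀ = [[68], [26]].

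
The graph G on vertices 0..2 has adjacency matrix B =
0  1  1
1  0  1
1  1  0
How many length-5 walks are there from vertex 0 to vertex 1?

11

The number of length-5 walks from vertex 0 to vertex 1 is entry (0,1) of B⁵, where B is the adjacency matrix.
B² = [[2, 1, 1], [1, 2, 1], [1, 1, 2]]
B³ = [[2, 3, 3], [3, 2, 3], [3, 3, 2]]
B⁴ = [[6, 5, 5], [5, 6, 5], [5, 5, 6]]
B⁵ = [[10, 11, 11], [11, 10, 11], [11, 11, 10]]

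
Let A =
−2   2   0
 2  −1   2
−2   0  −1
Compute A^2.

[[8, −6, 4], [−10, 5, −4], [6, −4, 1]]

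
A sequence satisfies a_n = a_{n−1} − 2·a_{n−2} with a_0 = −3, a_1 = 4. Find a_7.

With companion matrix B = [[1, −2], [1, 0]], [a_n, a_{n−1}]ᵀ = B·[a_{n−1}, a_{n−2}]ᵀ, so [a_7, a_6]ᵀ = B^6·[a_1, a_0]ᵀ.
B^6 = [[7, −10], [5, 2]], giving [a_7, a_6]ᵀ = [[58], [14]].

58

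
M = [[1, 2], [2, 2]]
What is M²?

[[5, 6], [6, 8]]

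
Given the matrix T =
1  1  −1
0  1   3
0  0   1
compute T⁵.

T = I + N where N = [[0, 1, −1], [0, 0, 3], [0, 0, 0]] is strictly upper-triangular, so N³ = 0.
(I + N)⁵ = I + 5·N + 10·N² = [[1, 5, 25], [0, 1, 15], [0, 0, 1]].

[[1, 5, 25], [0, 1, 15], [0, 0, 1]]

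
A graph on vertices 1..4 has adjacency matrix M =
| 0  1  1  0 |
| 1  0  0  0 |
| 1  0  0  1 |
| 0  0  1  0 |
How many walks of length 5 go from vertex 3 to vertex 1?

8

The number of length-5 walks from vertex 3 to vertex 1 is entry (3,1) of M⁵, where M is the adjacency matrix.
M² = [[2, 0, 0, 1], [0, 1, 1, 0], [0, 1, 2, 0], [1, 0, 0, 1]]
M³ = [[0, 2, 3, 0], [2, 0, 0, 1], [3, 0, 0, 2], [0, 1, 2, 0]]
M⁴ = [[5, 0, 0, 3], [0, 2, 3, 0], [0, 3, 5, 0], [3, 0, 0, 2]]
M⁵ = [[0, 5, 8, 0], [5, 0, 0, 3], [8, 0, 0, 5], [0, 3, 5, 0]]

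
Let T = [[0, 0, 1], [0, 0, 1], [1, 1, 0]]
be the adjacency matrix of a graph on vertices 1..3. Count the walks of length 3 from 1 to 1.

0

The number of length-3 walks from vertex 1 to vertex 1 is entry (1,1) of T^3, where T is the adjacency matrix.
T^2 = [[1, 1, 0], [1, 1, 0], [0, 0, 2]]
T^3 = [[0, 0, 2], [0, 0, 2], [2, 2, 0]]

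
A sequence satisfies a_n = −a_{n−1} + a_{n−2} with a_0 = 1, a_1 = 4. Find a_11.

With companion matrix T = [[−1, 1], [1, 0]], [a_n, a_{n−1}]ᵀ = T·[a_{n−1}, a_{n−2}]ᵀ, so [a_11, a_10]ᵀ = T¹⁰·[a_1, a_0]ᵀ.
T¹⁰ = [[89, −55], [−55, 34]], giving [a_11, a_10]ᵀ = [[301], [−186]].

301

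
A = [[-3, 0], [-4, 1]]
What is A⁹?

tr A = -2 and det A = -3, so the characteristic polynomial is λ² − (-2)λ + (-3) with roots -3 and 1.
Eigenvectors give P = [[-1, 0], [-1, 1]] with P⁻¹ = [[-1, 0], [-1, 1]], and A = P·diag(-3, 1)·P⁻¹.
Then A⁹ = P·diag(-19683, 1)·P⁻¹ = [[19683, 0], [19683, 1]] · [[-1, 0], [-1, 1]] = [[-19683, 0], [-19684, 1]].

[[-19683, 0], [-19684, 1]]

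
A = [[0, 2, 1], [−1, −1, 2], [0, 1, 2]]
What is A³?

[[1, 3, 8], [−1, 2, 5], [−1, 3, 13]]

A² = [[−2, −1, 6], [1, 1, 1], [−1, 1, 6]]
A³ = [[1, 3, 8], [−1, 2, 5], [−1, 3, 13]]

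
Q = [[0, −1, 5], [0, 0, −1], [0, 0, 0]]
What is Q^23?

Q is strictly triangular, hence nilpotent: Q^3 = 0, so Q^23 = 0.

[[0, 0, 0], [0, 0, 0], [0, 0, 0]]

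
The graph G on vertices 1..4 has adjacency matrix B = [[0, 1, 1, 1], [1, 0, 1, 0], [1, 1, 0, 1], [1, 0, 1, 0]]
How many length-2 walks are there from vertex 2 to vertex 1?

1

The number of length-2 walks from vertex 2 to vertex 1 is entry (2,1) of B², where B is the adjacency matrix.
B² = [[3, 1, 2, 1], [1, 2, 1, 2], [2, 1, 3, 1], [1, 2, 1, 2]]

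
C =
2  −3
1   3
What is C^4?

[[−74, −105], [35, −39]]

C^2 = [[1, −15], [5, 6]]
C^3 = [[−13, −48], [16, 3]]
C^4 = [[−74, −105], [35, −39]]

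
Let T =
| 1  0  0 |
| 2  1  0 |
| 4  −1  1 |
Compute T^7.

[[1, 0, 0], [14, 1, 0], [−14, −7, 1]]

T = I + N where N = [[0, 0, 0], [2, 0, 0], [4, −1, 0]] is strictly lower-triangular, so N^3 = 0.
(I + N)^7 = I + 7·N + 21·N^2 = [[1, 0, 0], [14, 1, 0], [−14, −7, 1]].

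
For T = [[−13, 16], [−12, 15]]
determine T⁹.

tr T = 2 and det T = −3, so the characteristic polynomial is λ² − (2)λ + (−3) with roots 3 and −1.
Eigenvectors give P = [[1, −4], [1, −3]] with P⁻¹ = [[−3, 4], [−1, 1]], and T = P·diag(3, −1)·P⁻¹.
Then T⁹ = P·diag(19683, −1)·P⁻¹ = [[19683, 4], [19683, 3]] · [[−3, 4], [−1, 1]] = [[−59053, 78736], [−59052, 78735]].

[[−59053, 78736], [−59052, 78735]]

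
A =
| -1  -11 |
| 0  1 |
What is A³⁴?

[[1, 0], [0, 1]]

A² = I (check: tr A = 0 and det A = -1), so A³⁴ = I since 34 is even.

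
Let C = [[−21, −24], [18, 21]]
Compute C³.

tr C = 0 and det C = −9, so the characteristic polynomial is λ² − (0)λ + (−9) with roots 3 and −3.
Eigenvectors give P = [[−1, 4], [1, −3]] with P⁻¹ = [[3, 4], [1, 1]], and C = P·diag(3, −3)·P⁻¹.
Then C³ = P·diag(27, −27)·P⁻¹ = [[−27, −108], [27, 81]] · [[3, 4], [1, 1]] = [[−189, −216], [162, 189]].

[[−189, −216], [162, 189]]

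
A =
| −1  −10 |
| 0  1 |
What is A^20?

A² = I (check: tr A = 0 and det A = −1), so A^20 = I since 20 is even.

[[1, 0], [0, 1]]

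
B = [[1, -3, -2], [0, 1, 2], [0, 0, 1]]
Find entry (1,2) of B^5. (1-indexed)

B = I + N where N = [[0, -3, -2], [0, 0, 2], [0, 0, 0]] is strictly upper-triangular, so N^3 = 0.
(I + N)^5 = I + 5·N + 10·N^2 = [[1, -15, -70], [0, 1, 10], [0, 0, 1]].

-15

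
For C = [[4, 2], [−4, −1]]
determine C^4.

C^2 = [[8, 6], [−12, −7]]
C^3 = [[8, 10], [−20, −17]]
C^4 = [[−8, 6], [−12, −23]]

[[−8, 6], [−12, −23]]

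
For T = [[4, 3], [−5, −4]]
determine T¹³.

[[4, 3], [−5, −4]]

T² = I (check: tr T = 0 and det T = −1), so T¹³ = T since 13 is odd.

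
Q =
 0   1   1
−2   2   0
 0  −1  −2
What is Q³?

[[−2, 2, 2], [−4, 2, 0], [0, −2, −6]]

Q² = [[−2, 1, −2], [−4, 2, −2], [2, 0, 4]]
Q³ = [[−2, 2, 2], [−4, 2, 0], [0, −2, −6]]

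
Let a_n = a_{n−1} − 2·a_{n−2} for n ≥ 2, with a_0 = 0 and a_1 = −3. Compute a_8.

With companion matrix M = [[1, −2], [1, 0]], [a_n, a_{n−1}]ᵀ = M·[a_{n−1}, a_{n−2}]ᵀ, so [a_8, a_7]ᵀ = M⁷·[a_1, a_0]ᵀ.
M⁷ = [[−3, −14], [7, −10]], giving [a_8, a_7]ᵀ = [[9], [−21]].

9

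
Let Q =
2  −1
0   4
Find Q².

[[4, −6], [0, 16]]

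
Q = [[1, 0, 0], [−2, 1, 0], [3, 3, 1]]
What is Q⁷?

[[1, 0, 0], [−14, 1, 0], [−105, 21, 1]]

Q = I + N where N = [[0, 0, 0], [−2, 0, 0], [3, 3, 0]] is strictly lower-triangular, so N³ = 0.
(I + N)⁷ = I + 7·N + 21·N² = [[1, 0, 0], [−14, 1, 0], [−105, 21, 1]].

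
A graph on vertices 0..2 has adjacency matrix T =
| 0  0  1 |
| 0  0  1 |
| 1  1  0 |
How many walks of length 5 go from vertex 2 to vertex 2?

The number of length-5 walks from vertex 2 to vertex 2 is entry (2,2) of T⁵, where T is the adjacency matrix.
T² = [[1, 1, 0], [1, 1, 0], [0, 0, 2]]
T³ = [[0, 0, 2], [0, 0, 2], [2, 2, 0]]
T⁴ = [[2, 2, 0], [2, 2, 0], [0, 0, 4]]
T⁵ = [[0, 0, 4], [0, 0, 4], [4, 4, 0]]

0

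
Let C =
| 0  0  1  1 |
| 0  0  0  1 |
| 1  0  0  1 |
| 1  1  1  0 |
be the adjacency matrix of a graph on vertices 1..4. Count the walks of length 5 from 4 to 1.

17

The number of length-5 walks from vertex 4 to vertex 1 is entry (4,1) of C⁵, where C is the adjacency matrix.
C² = [[2, 1, 1, 1], [1, 1, 1, 0], [1, 1, 2, 1], [1, 0, 1, 3]]
C³ = [[2, 1, 3, 4], [1, 0, 1, 3], [3, 1, 2, 4], [4, 3, 4, 2]]
C⁴ = [[7, 4, 6, 6], [4, 3, 4, 2], [6, 4, 7, 6], [6, 2, 6, 11]]
C⁵ = [[12, 6, 13, 17], [6, 2, 6, 11], [13, 6, 12, 17], [17, 11, 17, 14]]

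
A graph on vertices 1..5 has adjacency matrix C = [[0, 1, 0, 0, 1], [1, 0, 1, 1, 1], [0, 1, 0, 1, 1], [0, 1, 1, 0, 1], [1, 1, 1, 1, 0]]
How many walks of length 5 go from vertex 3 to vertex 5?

The number of length-5 walks from vertex 3 to vertex 5 is entry (3,5) of C⁵, where C is the adjacency matrix.
C² = [[2, 1, 2, 2, 1], [1, 4, 2, 2, 3], [2, 2, 3, 2, 2], [2, 2, 2, 3, 2], [1, 3, 2, 2, 4]]
C³ = [[2, 7, 4, 4, 7], [7, 8, 9, 9, 9], [4, 9, 6, 7, 9], [4, 9, 7, 6, 9], [7, 9, 9, 9, 8]]
C⁴ = [[14, 17, 18, 18, 17], [17, 34, 26, 26, 33], [18, 26, 25, 24, 26], [18, 26, 24, 25, 26], [17, 33, 26, 26, 34]]
C⁵ = [[34, 67, 52, 52, 67], [67, 102, 93, 93, 103], [52, 93, 76, 77, 93], [52, 93, 77, 76, 93], [67, 103, 93, 93, 102]]

93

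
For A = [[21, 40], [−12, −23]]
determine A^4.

[[−399, −800], [240, 481]]

tr A = −2 and det A = −3, so the characteristic polynomial is λ² − (−2)λ + (−3) with roots 1 and −3.
Eigenvectors give P = [[2, 5], [−1, −3]] with P⁻¹ = [[3, 5], [−1, −2]], and A = P·diag(1, −3)·P⁻¹.
Then A^4 = P·diag(1, 81)·P⁻¹ = [[2, 405], [−1, −243]] · [[3, 5], [−1, −2]] = [[−399, −800], [240, 481]].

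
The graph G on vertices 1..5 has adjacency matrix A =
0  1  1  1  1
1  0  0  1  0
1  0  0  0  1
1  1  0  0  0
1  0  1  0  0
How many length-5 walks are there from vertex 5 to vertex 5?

The number of length-5 walks from vertex 5 to vertex 5 is entry (5,5) of A^5, where A is the adjacency matrix.
A^2 = [[4, 1, 1, 1, 1], [1, 2, 1, 1, 1], [1, 1, 2, 1, 1], [1, 1, 1, 2, 1], [1, 1, 1, 1, 2]]
A^3 = [[4, 5, 5, 5, 5], [5, 2, 2, 3, 2], [5, 2, 2, 2, 3], [5, 3, 2, 2, 2], [5, 2, 3, 2, 2]]
A^4 = [[20, 9, 9, 9, 9], [9, 8, 7, 7, 7], [9, 7, 8, 7, 7], [9, 7, 7, 8, 7], [9, 7, 7, 7, 8]]
A^5 = [[36, 29, 29, 29, 29], [29, 16, 16, 17, 16], [29, 16, 16, 16, 17], [29, 17, 16, 16, 16], [29, 16, 17, 16, 16]]

16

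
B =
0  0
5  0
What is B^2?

[[0, 0], [0, 0]]

B is strictly triangular, hence nilpotent: B^2 = 0, so B^2 = 0.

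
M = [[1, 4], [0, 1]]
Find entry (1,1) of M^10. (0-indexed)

M = I + N where N = [[0, 4], [0, 0]] is strictly upper-triangular, so N^2 = 0.
(I + N)^10 = I + 10·N = [[1, 40], [0, 1]].

1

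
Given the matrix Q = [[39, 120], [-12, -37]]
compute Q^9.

[[196839, 590520], [-59052, -177157]]

tr Q = 2 and det Q = -3, so the characteristic polynomial is λ² − (2)λ + (-3) with roots -1 and 3.
Eigenvectors give P = [[-3, 10], [1, -3]] with P⁻¹ = [[3, 10], [1, 3]], and Q = P·diag(-1, 3)·P⁻¹.
Then Q^9 = P·diag(-1, 19683)·P⁻¹ = [[3, 196830], [-1, -59049]] · [[3, 10], [1, 3]] = [[196839, 590520], [-59052, -177157]].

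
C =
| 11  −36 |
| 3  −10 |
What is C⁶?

[[253, −756], [63, −188]]

tr C = 1 and det C = −2, so the characteristic polynomial is λ² − (1)λ + (−2) with roots −1 and 2.
Eigenvectors give P = [[−3, −4], [−1, −1]] with P⁻¹ = [[1, −4], [−1, 3]], and C = P·diag(−1, 2)·P⁻¹.
Then C⁶ = P·diag(1, 64)·P⁻¹ = [[−3, −256], [−1, −64]] · [[1, −4], [−1, 3]] = [[253, −756], [63, −188]].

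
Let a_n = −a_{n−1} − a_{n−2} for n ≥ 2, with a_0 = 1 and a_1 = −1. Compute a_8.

With companion matrix C = [[−1, −1], [1, 0]], [a_n, a_{n−1}]ᵀ = C·[a_{n−1}, a_{n−2}]ᵀ, so [a_8, a_7]ᵀ = C⁷·[a_1, a_0]ᵀ.
C⁷ = [[−1, −1], [1, 0]], giving [a_8, a_7]ᵀ = [[0], [−1]].

0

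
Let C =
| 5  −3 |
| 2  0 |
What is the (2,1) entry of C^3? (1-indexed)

38

tr C = 5 and det C = 6, so the characteristic polynomial is λ² − (5)λ + (6) with roots 3 and 2.
Eigenvectors give P = [[−3, −1], [−2, −1]] with P⁻¹ = [[−1, 1], [2, −3]], and C = P·diag(3, 2)·P⁻¹.
Then C^3 = P·diag(27, 8)·P⁻¹ = [[−81, −8], [−54, −8]] · [[−1, 1], [2, −3]] = [[65, −57], [38, −30]].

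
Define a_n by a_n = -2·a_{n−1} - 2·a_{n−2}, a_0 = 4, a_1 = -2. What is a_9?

With companion matrix Q = [[-2, -2], [1, 0]], [a_n, a_{n−1}]ᵀ = Q·[a_{n−1}, a_{n−2}]ᵀ, so [a_9, a_8]ᵀ = Q^8·[a_1, a_0]ᵀ.
Q^8 = [[16, 0], [0, 16]], giving [a_9, a_8]ᵀ = [[-32], [64]].

-32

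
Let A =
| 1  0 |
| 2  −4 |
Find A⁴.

[[1, 0], [−102, 256]]

A² = [[1, 0], [−6, 16]]
A³ = [[1, 0], [26, −64]]
A⁴ = [[1, 0], [−102, 256]]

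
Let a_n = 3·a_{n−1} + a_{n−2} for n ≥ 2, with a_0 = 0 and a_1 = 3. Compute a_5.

With companion matrix A = [[3, 1], [1, 0]], [a_n, a_{n−1}]ᵀ = A·[a_{n−1}, a_{n−2}]ᵀ, so [a_5, a_4]ᵀ = A⁴·[a_1, a_0]ᵀ.
A⁴ = [[109, 33], [33, 10]], giving [a_5, a_4]ᵀ = [[327], [99]].

327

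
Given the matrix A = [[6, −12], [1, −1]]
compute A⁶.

[[2724, −7980], [665, −1931]]

tr A = 5 and det A = 6, so the characteristic polynomial is λ² − (5)λ + (6) with roots 2 and 3.
Eigenvectors give P = [[3, 4], [1, 1]] with P⁻¹ = [[−1, 4], [1, −3]], and A = P·diag(2, 3)·P⁻¹.
Then A⁶ = P·diag(64, 729)·P⁻¹ = [[192, 2916], [64, 729]] · [[−1, 4], [1, −3]] = [[2724, −7980], [665, −1931]].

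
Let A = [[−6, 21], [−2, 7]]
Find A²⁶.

A² = A (a projection; rank 1, trace 1), so A²⁶ = A.

[[−6, 21], [−2, 7]]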